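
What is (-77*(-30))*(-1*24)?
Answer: -55440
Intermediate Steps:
(-77*(-30))*(-1*24) = 2310*(-24) = -55440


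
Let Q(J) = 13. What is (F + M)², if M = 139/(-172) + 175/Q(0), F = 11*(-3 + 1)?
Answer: 436768201/4999696 ≈ 87.359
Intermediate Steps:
F = -22 (F = 11*(-2) = -22)
M = 28293/2236 (M = 139/(-172) + 175/13 = 139*(-1/172) + 175*(1/13) = -139/172 + 175/13 = 28293/2236 ≈ 12.653)
(F + M)² = (-22 + 28293/2236)² = (-20899/2236)² = 436768201/4999696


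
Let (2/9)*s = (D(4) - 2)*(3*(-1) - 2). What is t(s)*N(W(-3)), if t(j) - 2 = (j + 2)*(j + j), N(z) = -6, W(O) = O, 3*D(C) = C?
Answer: -3072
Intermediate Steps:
D(C) = C/3
s = 15 (s = 9*(((⅓)*4 - 2)*(3*(-1) - 2))/2 = 9*((4/3 - 2)*(-3 - 2))/2 = 9*(-⅔*(-5))/2 = (9/2)*(10/3) = 15)
t(j) = 2 + 2*j*(2 + j) (t(j) = 2 + (j + 2)*(j + j) = 2 + (2 + j)*(2*j) = 2 + 2*j*(2 + j))
t(s)*N(W(-3)) = (2 + 2*15² + 4*15)*(-6) = (2 + 2*225 + 60)*(-6) = (2 + 450 + 60)*(-6) = 512*(-6) = -3072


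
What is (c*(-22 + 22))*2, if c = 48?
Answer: 0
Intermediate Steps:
(c*(-22 + 22))*2 = (48*(-22 + 22))*2 = (48*0)*2 = 0*2 = 0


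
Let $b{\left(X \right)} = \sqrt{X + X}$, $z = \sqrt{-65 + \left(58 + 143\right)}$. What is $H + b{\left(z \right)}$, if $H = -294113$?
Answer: $-294113 + 2 \sqrt[4]{34} \approx -2.9411 \cdot 10^{5}$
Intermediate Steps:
$z = 2 \sqrt{34}$ ($z = \sqrt{-65 + 201} = \sqrt{136} = 2 \sqrt{34} \approx 11.662$)
$b{\left(X \right)} = \sqrt{2} \sqrt{X}$ ($b{\left(X \right)} = \sqrt{2 X} = \sqrt{2} \sqrt{X}$)
$H + b{\left(z \right)} = -294113 + \sqrt{2} \sqrt{2 \sqrt{34}} = -294113 + \sqrt{2} \cdot 2^{\frac{3}{4}} \sqrt[4]{17} = -294113 + 2 \sqrt[4]{34}$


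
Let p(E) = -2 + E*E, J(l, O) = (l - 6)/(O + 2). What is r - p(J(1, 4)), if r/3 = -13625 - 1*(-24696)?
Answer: 1195715/36 ≈ 33214.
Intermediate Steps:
J(l, O) = (-6 + l)/(2 + O)
r = 33213 (r = 3*(-13625 - 1*(-24696)) = 3*(-13625 + 24696) = 3*11071 = 33213)
p(E) = -2 + E²
r - p(J(1, 4)) = 33213 - (-2 + ((-6 + 1)/(2 + 4))²) = 33213 - (-2 + (-5/6)²) = 33213 - (-2 + ((⅙)*(-5))²) = 33213 - (-2 + (-⅚)²) = 33213 - (-2 + 25/36) = 33213 - 1*(-47/36) = 33213 + 47/36 = 1195715/36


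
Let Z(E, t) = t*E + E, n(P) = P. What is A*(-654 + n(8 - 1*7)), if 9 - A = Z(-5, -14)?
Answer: 36568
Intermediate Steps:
Z(E, t) = E + E*t (Z(E, t) = E*t + E = E + E*t)
A = -56 (A = 9 - (-5)*(1 - 14) = 9 - (-5)*(-13) = 9 - 1*65 = 9 - 65 = -56)
A*(-654 + n(8 - 1*7)) = -56*(-654 + (8 - 1*7)) = -56*(-654 + (8 - 7)) = -56*(-654 + 1) = -56*(-653) = 36568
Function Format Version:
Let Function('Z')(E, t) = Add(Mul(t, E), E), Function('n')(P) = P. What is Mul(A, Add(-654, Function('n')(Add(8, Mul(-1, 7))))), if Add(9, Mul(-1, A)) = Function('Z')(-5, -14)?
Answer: 36568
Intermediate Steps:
Function('Z')(E, t) = Add(E, Mul(E, t)) (Function('Z')(E, t) = Add(Mul(E, t), E) = Add(E, Mul(E, t)))
A = -56 (A = Add(9, Mul(-1, Mul(-5, Add(1, -14)))) = Add(9, Mul(-1, Mul(-5, -13))) = Add(9, Mul(-1, 65)) = Add(9, -65) = -56)
Mul(A, Add(-654, Function('n')(Add(8, Mul(-1, 7))))) = Mul(-56, Add(-654, Add(8, Mul(-1, 7)))) = Mul(-56, Add(-654, Add(8, -7))) = Mul(-56, Add(-654, 1)) = Mul(-56, -653) = 36568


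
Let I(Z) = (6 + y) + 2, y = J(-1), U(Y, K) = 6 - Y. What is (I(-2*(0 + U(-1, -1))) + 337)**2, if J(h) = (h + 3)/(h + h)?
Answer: 118336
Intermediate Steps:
J(h) = (3 + h)/(2*h) (J(h) = (3 + h)/((2*h)) = (3 + h)*(1/(2*h)) = (3 + h)/(2*h))
y = -1 (y = (1/2)*(3 - 1)/(-1) = (1/2)*(-1)*2 = -1)
I(Z) = 7 (I(Z) = (6 - 1) + 2 = 5 + 2 = 7)
(I(-2*(0 + U(-1, -1))) + 337)**2 = (7 + 337)**2 = 344**2 = 118336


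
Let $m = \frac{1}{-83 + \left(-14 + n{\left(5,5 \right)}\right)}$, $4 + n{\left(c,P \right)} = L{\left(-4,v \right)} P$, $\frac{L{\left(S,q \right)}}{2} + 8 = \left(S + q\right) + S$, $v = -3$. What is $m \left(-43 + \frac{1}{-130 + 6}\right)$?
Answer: $\frac{5333}{36084} \approx 0.14779$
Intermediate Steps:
$L{\left(S,q \right)} = -16 + 2 q + 4 S$ ($L{\left(S,q \right)} = -16 + 2 \left(\left(S + q\right) + S\right) = -16 + 2 \left(q + 2 S\right) = -16 + \left(2 q + 4 S\right) = -16 + 2 q + 4 S$)
$n{\left(c,P \right)} = -4 - 38 P$ ($n{\left(c,P \right)} = -4 + \left(-16 + 2 \left(-3\right) + 4 \left(-4\right)\right) P = -4 + \left(-16 - 6 - 16\right) P = -4 - 38 P$)
$m = - \frac{1}{291}$ ($m = \frac{1}{-83 - 208} = \frac{1}{-291} = - \frac{1}{291} \approx -0.0034364$)
$m \left(-43 + \frac{1}{-130 + 6}\right) = - \frac{-43 + \frac{1}{-130 + 6}}{291} = - \frac{-43 + \frac{1}{-124}}{291} = - \frac{-43 - \frac{1}{124}}{291} = \left(- \frac{1}{291}\right) \left(- \frac{5333}{124}\right) = \frac{5333}{36084}$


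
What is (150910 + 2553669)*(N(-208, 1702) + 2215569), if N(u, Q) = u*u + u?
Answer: 6108629743875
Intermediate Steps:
N(u, Q) = u + u² (N(u, Q) = u² + u = u + u²)
(150910 + 2553669)*(N(-208, 1702) + 2215569) = (150910 + 2553669)*(-208*(1 - 208) + 2215569) = 2704579*(-208*(-207) + 2215569) = 2704579*(43056 + 2215569) = 2704579*2258625 = 6108629743875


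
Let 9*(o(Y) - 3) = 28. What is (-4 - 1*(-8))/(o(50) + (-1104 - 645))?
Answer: -18/7843 ≈ -0.0022950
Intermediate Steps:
o(Y) = 55/9 (o(Y) = 3 + (⅑)*28 = 3 + 28/9 = 55/9)
(-4 - 1*(-8))/(o(50) + (-1104 - 645)) = (-4 - 1*(-8))/(55/9 + (-1104 - 645)) = (-4 + 8)/(55/9 - 1749) = 4/(-15686/9) = -9/15686*4 = -18/7843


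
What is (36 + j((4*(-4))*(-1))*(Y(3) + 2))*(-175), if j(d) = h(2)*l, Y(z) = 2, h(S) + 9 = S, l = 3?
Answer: 8400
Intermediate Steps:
h(S) = -9 + S
j(d) = -21 (j(d) = (-9 + 2)*3 = -7*3 = -21)
(36 + j((4*(-4))*(-1))*(Y(3) + 2))*(-175) = (36 - 21*(2 + 2))*(-175) = (36 - 21*4)*(-175) = (36 - 84)*(-175) = -48*(-175) = 8400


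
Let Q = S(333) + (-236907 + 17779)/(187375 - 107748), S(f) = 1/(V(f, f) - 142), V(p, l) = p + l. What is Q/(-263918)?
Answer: 114743445/11011859259064 ≈ 1.0420e-5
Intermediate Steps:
V(p, l) = l + p
S(f) = 1/(-142 + 2*f) (S(f) = 1/((f + f) - 142) = 1/(2*f - 142) = 1/(-142 + 2*f))
Q = -114743445/41724548 (Q = 1/(2*(-71 + 333)) + (-236907 + 17779)/(187375 - 107748) = (½)/262 - 219128/79627 = (½)*(1/262) - 219128*1/79627 = 1/524 - 219128/79627 = -114743445/41724548 ≈ -2.7500)
Q/(-263918) = -114743445/41724548/(-263918) = -114743445/41724548*(-1/263918) = 114743445/11011859259064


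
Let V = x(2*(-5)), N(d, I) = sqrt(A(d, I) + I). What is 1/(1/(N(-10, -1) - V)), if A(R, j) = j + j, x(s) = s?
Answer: 10 + I*sqrt(3) ≈ 10.0 + 1.732*I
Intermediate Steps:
A(R, j) = 2*j
N(d, I) = sqrt(3)*sqrt(I) (N(d, I) = sqrt(2*I + I) = sqrt(3*I) = sqrt(3)*sqrt(I))
V = -10 (V = 2*(-5) = -10)
1/(1/(N(-10, -1) - V)) = 1/(1/(sqrt(3)*sqrt(-1) - 1*(-10))) = 1/(1/(sqrt(3)*I + 10)) = 1/(1/(I*sqrt(3) + 10)) = 1/(1/(10 + I*sqrt(3))) = 10 + I*sqrt(3)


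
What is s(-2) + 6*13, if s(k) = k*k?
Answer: 82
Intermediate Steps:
s(k) = k²
s(-2) + 6*13 = (-2)² + 6*13 = 4 + 78 = 82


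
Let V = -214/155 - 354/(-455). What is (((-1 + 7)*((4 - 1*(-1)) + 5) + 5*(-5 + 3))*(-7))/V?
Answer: 19747/34 ≈ 580.79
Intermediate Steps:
V = -1700/2821 (V = -214*1/155 - 354*(-1/455) = -214/155 + 354/455 = -1700/2821 ≈ -0.60262)
(((-1 + 7)*((4 - 1*(-1)) + 5) + 5*(-5 + 3))*(-7))/V = (((-1 + 7)*((4 - 1*(-1)) + 5) + 5*(-5 + 3))*(-7))/(-1700/2821) = ((6*((4 + 1) + 5) + 5*(-2))*(-7))*(-2821/1700) = ((6*(5 + 5) - 10)*(-7))*(-2821/1700) = ((6*10 - 10)*(-7))*(-2821/1700) = ((60 - 10)*(-7))*(-2821/1700) = (50*(-7))*(-2821/1700) = -350*(-2821/1700) = 19747/34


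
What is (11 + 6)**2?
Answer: 289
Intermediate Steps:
(11 + 6)**2 = 17**2 = 289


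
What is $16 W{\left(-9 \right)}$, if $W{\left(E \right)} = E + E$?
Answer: $-288$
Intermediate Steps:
$W{\left(E \right)} = 2 E$
$16 W{\left(-9 \right)} = 16 \cdot 2 \left(-9\right) = 16 \left(-18\right) = -288$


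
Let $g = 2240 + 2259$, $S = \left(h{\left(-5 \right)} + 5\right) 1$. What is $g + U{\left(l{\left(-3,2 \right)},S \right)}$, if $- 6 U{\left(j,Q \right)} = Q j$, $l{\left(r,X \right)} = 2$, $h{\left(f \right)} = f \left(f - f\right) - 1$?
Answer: $\frac{13493}{3} \approx 4497.7$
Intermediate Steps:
$h{\left(f \right)} = -1$ ($h{\left(f \right)} = f 0 - 1 = 0 - 1 = -1$)
$S = 4$ ($S = \left(-1 + 5\right) 1 = 4 \cdot 1 = 4$)
$g = 4499$
$U{\left(j,Q \right)} = - \frac{Q j}{6}$
$g + U{\left(l{\left(-3,2 \right)},S \right)} = 4499 - \frac{2}{3} \cdot 2 = 4499 - \frac{4}{3} = \frac{13493}{3}$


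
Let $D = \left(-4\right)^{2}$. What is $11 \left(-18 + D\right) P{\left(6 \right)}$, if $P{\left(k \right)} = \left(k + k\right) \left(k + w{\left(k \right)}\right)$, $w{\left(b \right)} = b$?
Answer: $-3168$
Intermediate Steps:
$D = 16$
$P{\left(k \right)} = 4 k^{2}$ ($P{\left(k \right)} = \left(k + k\right) \left(k + k\right) = 2 k 2 k = 4 k^{2}$)
$11 \left(-18 + D\right) P{\left(6 \right)} = 11 \left(-18 + 16\right) 4 \cdot 6^{2} = 11 \left(-2\right) 4 \cdot 36 = \left(-22\right) 144 = -3168$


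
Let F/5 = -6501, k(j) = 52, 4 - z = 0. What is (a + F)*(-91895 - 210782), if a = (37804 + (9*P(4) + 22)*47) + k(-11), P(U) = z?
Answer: -2444722129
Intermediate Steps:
z = 4 (z = 4 - 1*0 = 4 + 0 = 4)
P(U) = 4
F = -32505 (F = 5*(-6501) = -32505)
a = 40582 (a = (37804 + (9*4 + 22)*47) + 52 = (37804 + (36 + 22)*47) + 52 = (37804 + 58*47) + 52 = (37804 + 2726) + 52 = 40530 + 52 = 40582)
(a + F)*(-91895 - 210782) = (40582 - 32505)*(-91895 - 210782) = 8077*(-302677) = -2444722129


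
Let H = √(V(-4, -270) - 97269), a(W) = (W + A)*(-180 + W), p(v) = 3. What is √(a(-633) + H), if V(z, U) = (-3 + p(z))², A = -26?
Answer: √(535767 + I*√97269) ≈ 731.96 + 0.213*I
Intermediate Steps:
V(z, U) = 0 (V(z, U) = (-3 + 3)² = 0² = 0)
a(W) = (-180 + W)*(-26 + W) (a(W) = (W - 26)*(-180 + W) = (-26 + W)*(-180 + W) = (-180 + W)*(-26 + W))
H = I*√97269 (H = √(0 - 97269) = √(-97269) = I*√97269 ≈ 311.88*I)
√(a(-633) + H) = √((4680 + (-633)² - 206*(-633)) + I*√97269) = √((4680 + 400689 + 130398) + I*√97269) = √(535767 + I*√97269)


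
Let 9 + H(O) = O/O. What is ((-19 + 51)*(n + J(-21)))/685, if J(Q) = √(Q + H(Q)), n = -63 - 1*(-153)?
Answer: 576/137 + 32*I*√29/685 ≈ 4.2044 + 0.25157*I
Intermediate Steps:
n = 90 (n = -63 + 153 = 90)
H(O) = -8 (H(O) = -9 + O/O = -9 + 1 = -8)
J(Q) = √(-8 + Q) (J(Q) = √(Q - 8) = √(-8 + Q))
((-19 + 51)*(n + J(-21)))/685 = ((-19 + 51)*(90 + √(-8 - 21)))/685 = (32*(90 + √(-29)))*(1/685) = (32*(90 + I*√29))*(1/685) = (2880 + 32*I*√29)*(1/685) = 576/137 + 32*I*√29/685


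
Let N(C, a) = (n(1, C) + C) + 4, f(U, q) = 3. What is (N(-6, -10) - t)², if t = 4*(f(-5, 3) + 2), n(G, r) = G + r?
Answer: 729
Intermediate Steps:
N(C, a) = 5 + 2*C (N(C, a) = ((1 + C) + C) + 4 = (1 + 2*C) + 4 = 5 + 2*C)
t = 20 (t = 4*(3 + 2) = 4*5 = 20)
(N(-6, -10) - t)² = ((5 + 2*(-6)) - 1*20)² = ((5 - 12) - 20)² = (-7 - 20)² = (-27)² = 729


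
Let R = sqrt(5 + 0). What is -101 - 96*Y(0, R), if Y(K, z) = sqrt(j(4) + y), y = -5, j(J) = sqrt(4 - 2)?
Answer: -101 - 96*I*sqrt(5 - sqrt(2)) ≈ -101.0 - 181.79*I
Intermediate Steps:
j(J) = sqrt(2)
R = sqrt(5) ≈ 2.2361
Y(K, z) = sqrt(-5 + sqrt(2)) (Y(K, z) = sqrt(sqrt(2) - 5) = sqrt(-5 + sqrt(2)))
-101 - 96*Y(0, R) = -101 - 96*sqrt(-5 + sqrt(2))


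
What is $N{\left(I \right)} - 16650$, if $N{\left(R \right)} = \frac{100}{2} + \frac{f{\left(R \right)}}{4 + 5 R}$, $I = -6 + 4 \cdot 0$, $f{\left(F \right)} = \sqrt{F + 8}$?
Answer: $-16600 - \frac{\sqrt{2}}{26} \approx -16600.0$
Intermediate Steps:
$f{\left(F \right)} = \sqrt{8 + F}$
$I = -6$ ($I = -6 + 0 = -6$)
$N{\left(R \right)} = 50 + \frac{\sqrt{8 + R}}{4 + 5 R}$ ($N{\left(R \right)} = \frac{100}{2} + \frac{\sqrt{8 + R}}{4 + 5 R} = 100 \cdot \frac{1}{2} + \frac{\sqrt{8 + R}}{4 + 5 R} = 50 + \frac{\sqrt{8 + R}}{4 + 5 R}$)
$N{\left(I \right)} - 16650 = \frac{200 + \sqrt{8 - 6} + 250 \left(-6\right)}{4 + 5 \left(-6\right)} - 16650 = \frac{200 + \sqrt{2} - 1500}{4 - 30} - 16650 = \frac{-1300 + \sqrt{2}}{-26} - 16650 = - \frac{-1300 + \sqrt{2}}{26} - 16650 = \left(50 - \frac{\sqrt{2}}{26}\right) - 16650 = -16600 - \frac{\sqrt{2}}{26}$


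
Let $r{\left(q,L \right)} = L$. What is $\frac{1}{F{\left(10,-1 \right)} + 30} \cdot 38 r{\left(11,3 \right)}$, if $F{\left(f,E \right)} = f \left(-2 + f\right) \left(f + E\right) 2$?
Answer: $\frac{19}{245} \approx 0.077551$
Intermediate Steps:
$F{\left(f,E \right)} = 2 f \left(-2 + f\right) \left(E + f\right)$ ($F{\left(f,E \right)} = f \left(-2 + f\right) \left(E + f\right) 2 = 2 f \left(-2 + f\right) \left(E + f\right)$)
$\frac{1}{F{\left(10,-1 \right)} + 30} \cdot 38 r{\left(11,3 \right)} = \frac{1}{2 \cdot 10 \left(10^{2} - -2 - 20 - 10\right) + 30} \cdot 38 \cdot 3 = \frac{1}{2 \cdot 10 \left(100 + 2 - 20 - 10\right) + 30} \cdot 38 \cdot 3 = \frac{1}{2 \cdot 10 \cdot 72 + 30} \cdot 38 \cdot 3 = \frac{1}{1440 + 30} \cdot 38 \cdot 3 = \frac{1}{1470} \cdot 38 \cdot 3 = \frac{19}{735} \cdot 3 = \frac{19}{245}$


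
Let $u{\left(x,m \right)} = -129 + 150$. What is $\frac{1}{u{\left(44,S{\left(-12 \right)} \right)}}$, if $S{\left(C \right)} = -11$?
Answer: $\frac{1}{21} \approx 0.047619$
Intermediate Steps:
$u{\left(x,m \right)} = 21$
$\frac{1}{u{\left(44,S{\left(-12 \right)} \right)}} = \frac{1}{21}$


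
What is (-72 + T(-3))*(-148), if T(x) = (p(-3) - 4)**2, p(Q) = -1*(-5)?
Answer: 10508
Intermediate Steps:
p(Q) = 5
T(x) = 1 (T(x) = (5 - 4)**2 = 1**2 = 1)
(-72 + T(-3))*(-148) = (-72 + 1)*(-148) = -71*(-148) = 10508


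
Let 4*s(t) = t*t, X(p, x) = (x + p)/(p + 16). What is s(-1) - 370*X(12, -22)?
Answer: 3707/28 ≈ 132.39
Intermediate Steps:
X(p, x) = (p + x)/(16 + p)
s(t) = t²/4 (s(t) = (t*t)/4 = t²/4)
s(-1) - 370*X(12, -22) = (¼)*(-1)² - 370*(12 - 22)/(16 + 12) = (¼)*1 - 370*(-10)/28 = ¼ - 185*(-10)/14 = ¼ - 370*(-5/14) = ¼ + 925/7 = 3707/28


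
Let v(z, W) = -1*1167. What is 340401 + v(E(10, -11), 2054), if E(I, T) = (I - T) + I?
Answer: 339234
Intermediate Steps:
E(I, T) = -T + 2*I
v(z, W) = -1167
340401 + v(E(10, -11), 2054) = 340401 - 1167 = 339234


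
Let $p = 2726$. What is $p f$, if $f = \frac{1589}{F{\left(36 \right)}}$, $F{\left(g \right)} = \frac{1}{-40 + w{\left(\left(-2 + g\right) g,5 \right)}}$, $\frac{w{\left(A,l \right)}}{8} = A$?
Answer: $42241899728$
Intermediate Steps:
$w{\left(A,l \right)} = 8 A$
$F{\left(g \right)} = \frac{1}{-40 + 8 g \left(-2 + g\right)}$ ($F{\left(g \right)} = \frac{1}{-40 + 8 \left(-2 + g\right) g} = \frac{1}{-40 + 8 g \left(-2 + g\right)}$)
$f = 15495928$ ($f = \frac{1589}{\frac{1}{8} \frac{1}{-5 + 36 \left(-2 + 36\right)}} = \frac{1589}{\frac{1}{8} \frac{1}{-5 + 36 \cdot 34}} = \frac{1589}{\frac{1}{8} \frac{1}{-5 + 1224}} = \frac{1589}{\frac{1}{8} \cdot \frac{1}{1219}} = 1589 \frac{1}{\frac{1}{9752}} = 1589 \cdot 9752 = 15495928$)
$p f = 2726 \cdot 15495928 = 42241899728$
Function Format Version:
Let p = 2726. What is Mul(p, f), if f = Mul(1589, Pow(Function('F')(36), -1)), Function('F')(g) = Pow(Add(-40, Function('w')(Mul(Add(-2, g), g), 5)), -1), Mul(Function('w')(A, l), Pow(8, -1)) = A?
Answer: 42241899728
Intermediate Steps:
Function('w')(A, l) = Mul(8, A)
Function('F')(g) = Pow(Add(-40, Mul(8, g, Add(-2, g))), -1) (Function('F')(g) = Pow(Add(-40, Mul(8, Mul(Add(-2, g), g))), -1) = Pow(Add(-40, Mul(8, Mul(g, Add(-2, g)))), -1) = Pow(Add(-40, Mul(8, g, Add(-2, g))), -1))
f = 15495928 (f = Mul(1589, Pow(Mul(Rational(1, 8), Pow(Add(-5, Mul(36, Add(-2, 36))), -1)), -1)) = Mul(1589, Pow(Mul(Rational(1, 8), Pow(Add(-5, Mul(36, 34)), -1)), -1)) = Mul(1589, Pow(Mul(Rational(1, 8), Pow(Add(-5, 1224), -1)), -1)) = Mul(1589, Pow(Mul(Rational(1, 8), Pow(1219, -1)), -1)) = Mul(1589, Pow(Mul(Rational(1, 8), Rational(1, 1219)), -1)) = Mul(1589, Pow(Rational(1, 9752), -1)) = Mul(1589, 9752) = 15495928)
Mul(p, f) = Mul(2726, 15495928) = 42241899728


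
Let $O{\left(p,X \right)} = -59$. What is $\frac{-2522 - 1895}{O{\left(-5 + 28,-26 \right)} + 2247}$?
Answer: $- \frac{4417}{2188} \approx -2.0187$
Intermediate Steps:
$\frac{-2522 - 1895}{O{\left(-5 + 28,-26 \right)} + 2247} = \frac{-2522 - 1895}{-59 + 2247} = - \frac{4417}{2188}$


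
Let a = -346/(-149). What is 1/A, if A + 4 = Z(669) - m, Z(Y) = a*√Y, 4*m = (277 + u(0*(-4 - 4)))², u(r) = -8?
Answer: -6427367108/116297105853865 - 824864*√669/116297105853865 ≈ -5.5450e-5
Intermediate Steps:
a = 346/149 (a = -346*(-1/149) = 346/149 ≈ 2.3221)
m = 72361/4 (m = (277 - 8)²/4 = (¼)*269² = (¼)*72361 = 72361/4 ≈ 18090.)
Z(Y) = 346*√Y/149
A = -72377/4 + 346*√669/149 (A = -4 + (346*√669/149 - 1*72361/4) = -4 + (346*√669/149 - 72361/4) = -4 + (-72361/4 + 346*√669/149) = -72377/4 + 346*√669/149 ≈ -18034.)
1/A = 1/(-72377/4 + 346*√669/149)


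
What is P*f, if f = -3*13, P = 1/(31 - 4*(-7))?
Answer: -39/59 ≈ -0.66102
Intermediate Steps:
P = 1/59 (P = 1/(31 + 28) = 1/59 ≈ 0.016949)
f = -39
P*f = (1/59)*(-39) = -39/59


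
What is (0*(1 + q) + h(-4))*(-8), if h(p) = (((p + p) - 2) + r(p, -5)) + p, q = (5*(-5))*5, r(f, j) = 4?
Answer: 80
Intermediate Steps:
q = -125 (q = -25*5 = -125)
h(p) = 2 + 3*p (h(p) = (((p + p) - 2) + 4) + p = ((2*p - 2) + 4) + p = ((-2 + 2*p) + 4) + p = (2 + 2*p) + p = 2 + 3*p)
(0*(1 + q) + h(-4))*(-8) = (0*(1 - 125) + (2 + 3*(-4)))*(-8) = (0*(-124) + (2 - 12))*(-8) = (0 - 10)*(-8) = -10*(-8) = 80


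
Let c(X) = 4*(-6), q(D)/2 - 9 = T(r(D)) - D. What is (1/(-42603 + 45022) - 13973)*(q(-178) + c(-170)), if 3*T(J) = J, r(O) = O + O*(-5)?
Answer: -83622897164/7257 ≈ -1.1523e+7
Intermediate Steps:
r(O) = -4*O (r(O) = O - 5*O = -4*O)
T(J) = J/3
q(D) = 18 - 14*D/3 (q(D) = 18 + 2*((-4*D)/3 - D) = 18 + 2*(-4*D/3 - D) = 18 + 2*(-7*D/3) = 18 - 14*D/3)
c(X) = -24
(1/(-42603 + 45022) - 13973)*(q(-178) + c(-170)) = (1/(-42603 + 45022) - 13973)*((18 - 14/3*(-178)) - 24) = (1/2419 - 13973)*((18 + 2492/3) - 24) = (1/2419 - 13973)*(2546/3 - 24) = -33800686/2419*2474/3 = -83622897164/7257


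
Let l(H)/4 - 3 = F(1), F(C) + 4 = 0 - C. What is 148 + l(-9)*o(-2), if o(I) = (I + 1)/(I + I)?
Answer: 146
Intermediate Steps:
F(C) = -4 - C (F(C) = -4 + (0 - C) = -4 - C)
o(I) = (1 + I)/(2*I) (o(I) = (1 + I)/((2*I)) = (1 + I)*(1/(2*I)) = (1 + I)/(2*I))
l(H) = -8 (l(H) = 12 + 4*(-4 - 1*1) = 12 + 4*(-4 - 1) = 12 + 4*(-5) = 12 - 20 = -8)
148 + l(-9)*o(-2) = 148 - 4*(1 - 2)/(-2) = 148 - 4*(-1)*(-1)/2 = 148 - 8*1/4 = 148 - 2 = 146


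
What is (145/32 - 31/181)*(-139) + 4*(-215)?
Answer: -8491287/5792 ≈ -1466.0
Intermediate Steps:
(145/32 - 31/181)*(-139) + 4*(-215) = (145*(1/32) - 31*1/181)*(-139) - 860 = (145/32 - 31/181)*(-139) - 860 = (25253/5792)*(-139) - 860 = -3510167/5792 - 860 = -8491287/5792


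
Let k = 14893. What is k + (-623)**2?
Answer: 403022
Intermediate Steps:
k + (-623)**2 = 14893 + (-623)**2 = 14893 + 388129 = 403022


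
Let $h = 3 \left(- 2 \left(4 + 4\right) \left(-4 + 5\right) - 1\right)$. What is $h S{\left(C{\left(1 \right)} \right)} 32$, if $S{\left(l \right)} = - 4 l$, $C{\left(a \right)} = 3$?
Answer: $19584$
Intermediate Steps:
$h = -51$ ($h = 3 \left(- 2 \cdot 8 \cdot 1 - 1\right) = 3 \left(\left(-2\right) 8 - 1\right) = 3 \left(-16 - 1\right) = 3 \left(-17\right) = -51$)
$h S{\left(C{\left(1 \right)} \right)} 32 = - 51 \left(\left(-4\right) 3\right) 32 = \left(-51\right) \left(-12\right) 32 = 612 \cdot 32 = 19584$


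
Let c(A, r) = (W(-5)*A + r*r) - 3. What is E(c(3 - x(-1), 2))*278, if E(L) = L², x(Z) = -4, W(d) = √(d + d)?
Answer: -135942 + 3892*I*√10 ≈ -1.3594e+5 + 12308.0*I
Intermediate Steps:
W(d) = √2*√d (W(d) = √(2*d) = √2*√d)
c(A, r) = -3 + r² + I*A*√10 (c(A, r) = ((√2*√(-5))*A + r*r) - 3 = ((√2*(I*√5))*A + r²) - 3 = ((I*√10)*A + r²) - 3 = (I*A*√10 + r²) - 3 = (r² + I*A*√10) - 3 = -3 + r² + I*A*√10)
E(c(3 - x(-1), 2))*278 = (-3 + 2² + I*(3 - 1*(-4))*√10)²*278 = (-3 + 4 + I*(3 + 4)*√10)²*278 = (-3 + 4 + I*7*√10)²*278 = (-3 + 4 + 7*I*√10)²*278 = (1 + 7*I*√10)²*278 = 278*(1 + 7*I*√10)²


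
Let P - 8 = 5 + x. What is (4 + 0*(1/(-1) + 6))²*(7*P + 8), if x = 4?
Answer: 2032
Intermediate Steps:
P = 17 (P = 8 + (5 + 4) = 8 + 9 = 17)
(4 + 0*(1/(-1) + 6))²*(7*P + 8) = (4 + 0*(1/(-1) + 6))²*(7*17 + 8) = (4 + 0*(-1 + 6))²*(119 + 8) = (4 + 0*5)²*127 = (4 + 0)²*127 = 4²*127 = 16*127 = 2032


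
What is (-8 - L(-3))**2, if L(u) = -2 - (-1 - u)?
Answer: 16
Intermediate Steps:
L(u) = -1 + u (L(u) = -2 + (1 + u) = -1 + u)
(-8 - L(-3))**2 = (-8 - (-1 - 3))**2 = (-8 - 1*(-4))**2 = (-8 + 4)**2 = (-4)**2 = 16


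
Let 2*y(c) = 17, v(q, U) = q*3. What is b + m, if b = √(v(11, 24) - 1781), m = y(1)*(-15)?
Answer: -255/2 + 2*I*√437 ≈ -127.5 + 41.809*I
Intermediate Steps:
v(q, U) = 3*q
y(c) = 17/2 (y(c) = (½)*17 = 17/2)
m = -255/2 (m = (17/2)*(-15) = -255/2 ≈ -127.50)
b = 2*I*√437 (b = √(3*11 - 1781) = √(33 - 1781) = √(-1748) = 2*I*√437 ≈ 41.809*I)
b + m = 2*I*√437 - 255/2 = -255/2 + 2*I*√437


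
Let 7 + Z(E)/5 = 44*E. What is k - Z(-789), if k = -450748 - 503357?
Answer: -780490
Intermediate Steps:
Z(E) = -35 + 220*E (Z(E) = -35 + 5*(44*E) = -35 + 220*E)
k = -954105
k - Z(-789) = -954105 - (-35 + 220*(-789)) = -954105 - (-35 - 173580) = -954105 - 1*(-173615) = -954105 + 173615 = -780490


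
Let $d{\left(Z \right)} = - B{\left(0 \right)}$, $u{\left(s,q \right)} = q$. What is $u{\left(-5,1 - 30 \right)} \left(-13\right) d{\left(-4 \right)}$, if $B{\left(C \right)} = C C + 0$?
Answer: $0$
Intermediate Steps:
$B{\left(C \right)} = C^{2}$ ($B{\left(C \right)} = C^{2} + 0 = C^{2}$)
$d{\left(Z \right)} = 0$ ($d{\left(Z \right)} = - 0^{2} = \left(-1\right) 0 = 0$)
$u{\left(-5,1 - 30 \right)} \left(-13\right) d{\left(-4 \right)} = \left(1 - 30\right) \left(-13\right) 0 = \left(-29\right) \left(-13\right) 0 = 377 \cdot 0 = 0$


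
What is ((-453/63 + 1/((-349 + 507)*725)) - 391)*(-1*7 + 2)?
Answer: 957867079/481110 ≈ 1991.0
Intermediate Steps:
((-453/63 + 1/((-349 + 507)*725)) - 391)*(-1*7 + 2) = ((-453*1/63 + (1/725)/158) - 391)*(-7 + 2) = ((-151/21 + (1/158)*(1/725)) - 391)*(-5) = ((-151/21 + 1/114550) - 391)*(-5) = (-17297029/2405550 - 391)*(-5) = -957867079/2405550*(-5) = 957867079/481110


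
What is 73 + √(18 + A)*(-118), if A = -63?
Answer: 73 - 354*I*√5 ≈ 73.0 - 791.57*I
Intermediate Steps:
73 + √(18 + A)*(-118) = 73 + √(18 - 63)*(-118) = 73 + √(-45)*(-118) = 73 + (3*I*√5)*(-118) = 73 - 354*I*√5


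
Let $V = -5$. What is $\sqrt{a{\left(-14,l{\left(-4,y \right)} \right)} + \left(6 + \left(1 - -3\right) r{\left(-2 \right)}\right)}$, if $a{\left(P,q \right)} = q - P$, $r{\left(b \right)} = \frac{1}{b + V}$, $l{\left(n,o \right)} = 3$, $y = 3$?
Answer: $\frac{\sqrt{1099}}{7} \approx 4.7359$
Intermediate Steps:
$r{\left(b \right)} = \frac{1}{-5 + b}$ ($r{\left(b \right)} = \frac{1}{b - 5} = \frac{1}{-5 + b}$)
$\sqrt{a{\left(-14,l{\left(-4,y \right)} \right)} + \left(6 + \left(1 - -3\right) r{\left(-2 \right)}\right)} = \sqrt{\left(3 - -14\right) + \left(6 + \frac{1 - -3}{-5 - 2}\right)} = \sqrt{\left(3 + 14\right) + \left(6 + \frac{1 + 3}{-7}\right)} = \sqrt{17 + \left(6 + 4 \left(- \frac{1}{7}\right)\right)} = \sqrt{17 + \left(6 - \frac{4}{7}\right)} = \sqrt{17 + \frac{38}{7}} = \sqrt{\frac{157}{7}} = \frac{\sqrt{1099}}{7}$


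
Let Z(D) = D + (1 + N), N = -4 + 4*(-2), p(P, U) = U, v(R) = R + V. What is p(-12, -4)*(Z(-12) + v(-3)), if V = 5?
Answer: 84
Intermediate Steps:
v(R) = 5 + R (v(R) = R + 5 = 5 + R)
N = -12 (N = -4 - 8 = -12)
Z(D) = -11 + D (Z(D) = D + (1 - 12) = D - 11 = -11 + D)
p(-12, -4)*(Z(-12) + v(-3)) = -4*((-11 - 12) + (5 - 3)) = -4*(-23 + 2) = -4*(-21) = 84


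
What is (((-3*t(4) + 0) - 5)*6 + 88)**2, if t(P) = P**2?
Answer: 52900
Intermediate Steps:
(((-3*t(4) + 0) - 5)*6 + 88)**2 = (((-3*4**2 + 0) - 5)*6 + 88)**2 = (((-3*16 + 0) - 5)*6 + 88)**2 = (((-48 + 0) - 5)*6 + 88)**2 = ((-48 - 5)*6 + 88)**2 = (-53*6 + 88)**2 = (-318 + 88)**2 = (-230)**2 = 52900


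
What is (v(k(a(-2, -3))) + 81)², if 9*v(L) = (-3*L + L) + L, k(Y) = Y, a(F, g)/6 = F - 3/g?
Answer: 60025/9 ≈ 6669.4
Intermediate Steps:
a(F, g) = -18/g + 6*F (a(F, g) = 6*(F - 3/g) = -18/g + 6*F)
v(L) = -L/9 (v(L) = ((-3*L + L) + L)/9 = (-2*L + L)/9 = (-L)/9 = -L/9)
(v(k(a(-2, -3))) + 81)² = (-(-18/(-3) + 6*(-2))/9 + 81)² = (-(-18*(-⅓) - 12)/9 + 81)² = (-(6 - 12)/9 + 81)² = (-⅑*(-6) + 81)² = (⅔ + 81)² = (245/3)² = 60025/9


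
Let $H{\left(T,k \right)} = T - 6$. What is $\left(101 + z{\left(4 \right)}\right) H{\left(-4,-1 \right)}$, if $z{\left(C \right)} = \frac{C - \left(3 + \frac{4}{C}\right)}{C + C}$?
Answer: $-1010$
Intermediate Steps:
$H{\left(T,k \right)} = -6 + T$
$z{\left(C \right)} = \frac{-3 + C - \frac{4}{C}}{2 C}$ ($z{\left(C \right)} = \frac{C - \left(3 + \frac{4}{C}\right)}{2 C} = \left(C - \left(3 + \frac{4}{C}\right)\right) \frac{1}{2 C} = \left(-3 + C - \frac{4}{C}\right) \frac{1}{2 C} = \frac{-3 + C - \frac{4}{C}}{2 C}$)
$\left(101 + z{\left(4 \right)}\right) H{\left(-4,-1 \right)} = \left(101 + \frac{-4 + 4^{2} - 12}{2 \cdot 16}\right) \left(-6 - 4\right) = \left(101 + \frac{1}{2} \cdot \frac{1}{16} \left(-4 + 16 - 12\right)\right) \left(-10\right) = \left(101 + \frac{1}{2} \cdot \frac{1}{16} \cdot 0\right) \left(-10\right) = \left(101 + 0\right) \left(-10\right) = 101 \left(-10\right) = -1010$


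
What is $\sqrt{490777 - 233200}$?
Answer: $\sqrt{257577} \approx 507.52$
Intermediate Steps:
$\sqrt{490777 - 233200} = \sqrt{257577}$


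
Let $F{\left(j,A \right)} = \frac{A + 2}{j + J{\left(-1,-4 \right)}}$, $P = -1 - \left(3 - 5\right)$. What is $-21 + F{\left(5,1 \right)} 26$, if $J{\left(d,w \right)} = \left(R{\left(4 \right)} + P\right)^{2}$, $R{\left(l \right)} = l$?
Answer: $- \frac{92}{5} \approx -18.4$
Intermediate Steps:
$P = 1$ ($P = -1 - -2 = -1 + 2 = 1$)
$J{\left(d,w \right)} = 25$ ($J{\left(d,w \right)} = \left(4 + 1\right)^{2} = 5^{2} = 25$)
$F{\left(j,A \right)} = \frac{2 + A}{25 + j}$ ($F{\left(j,A \right)} = \frac{A + 2}{j + 25} = \frac{2 + A}{25 + j}$)
$-21 + F{\left(5,1 \right)} 26 = -21 + \frac{2 + 1}{25 + 5} \cdot 26 = -21 + \frac{1}{30} \cdot 3 \cdot 26 = -21 + \frac{1}{10} \cdot 26 = -21 + \frac{13}{5} = - \frac{92}{5}$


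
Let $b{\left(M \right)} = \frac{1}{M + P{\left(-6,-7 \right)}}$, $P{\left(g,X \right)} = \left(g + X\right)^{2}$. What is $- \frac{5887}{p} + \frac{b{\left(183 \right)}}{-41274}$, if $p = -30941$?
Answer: $\frac{85528942435}{449524709568} \approx 0.19027$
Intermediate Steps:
$P{\left(g,X \right)} = \left(X + g\right)^{2}$
$b{\left(M \right)} = \frac{1}{169 + M}$ ($b{\left(M \right)} = \frac{1}{M + \left(-7 - 6\right)^{2}} = \frac{1}{M + \left(-13\right)^{2}} = \frac{1}{M + 169} = \frac{1}{169 + M}$)
$- \frac{5887}{p} + \frac{b{\left(183 \right)}}{-41274} = - \frac{5887}{-30941} + \frac{1}{\left(169 + 183\right) \left(-41274\right)} = \left(-5887\right) \left(- \frac{1}{30941}\right) + \frac{1}{352} \left(- \frac{1}{41274}\right) = \frac{5887}{30941} + \frac{1}{352} \left(- \frac{1}{41274}\right) = \frac{5887}{30941} - \frac{1}{14528448} = \frac{85528942435}{449524709568}$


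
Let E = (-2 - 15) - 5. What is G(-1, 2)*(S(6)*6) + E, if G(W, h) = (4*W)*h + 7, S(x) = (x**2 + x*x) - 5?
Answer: -424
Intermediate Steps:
S(x) = -5 + 2*x**2 (S(x) = (x**2 + x**2) - 5 = 2*x**2 - 5 = -5 + 2*x**2)
E = -22 (E = -17 - 5 = -22)
G(W, h) = 7 + 4*W*h (G(W, h) = 4*W*h + 7 = 7 + 4*W*h)
G(-1, 2)*(S(6)*6) + E = (7 + 4*(-1)*2)*((-5 + 2*6**2)*6) - 22 = (7 - 8)*((-5 + 2*36)*6) - 22 = -(-5 + 72)*6 - 22 = -67*6 - 22 = -1*402 - 22 = -402 - 22 = -424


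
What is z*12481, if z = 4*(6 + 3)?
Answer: 449316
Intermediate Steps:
z = 36 (z = 4*9 = 36)
z*12481 = 36*12481 = 449316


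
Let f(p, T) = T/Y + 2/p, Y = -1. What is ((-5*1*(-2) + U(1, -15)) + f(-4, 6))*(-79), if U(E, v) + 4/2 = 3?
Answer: -711/2 ≈ -355.50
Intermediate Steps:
U(E, v) = 1 (U(E, v) = -2 + 3 = 1)
f(p, T) = -T + 2/p (f(p, T) = T/(-1) + 2/p = T*(-1) + 2/p = -T + 2/p)
((-5*1*(-2) + U(1, -15)) + f(-4, 6))*(-79) = ((-5*1*(-2) + 1) + (-1*6 + 2/(-4)))*(-79) = ((-5*(-2) + 1) + (-6 + 2*(-¼)))*(-79) = ((10 + 1) + (-6 - ½))*(-79) = (11 - 13/2)*(-79) = (9/2)*(-79) = -711/2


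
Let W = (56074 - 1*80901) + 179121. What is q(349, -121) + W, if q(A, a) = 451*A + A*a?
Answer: 269464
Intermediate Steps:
W = 154294 (W = (56074 - 80901) + 179121 = -24827 + 179121 = 154294)
q(349, -121) + W = 349*(451 - 121) + 154294 = 349*330 + 154294 = 115170 + 154294 = 269464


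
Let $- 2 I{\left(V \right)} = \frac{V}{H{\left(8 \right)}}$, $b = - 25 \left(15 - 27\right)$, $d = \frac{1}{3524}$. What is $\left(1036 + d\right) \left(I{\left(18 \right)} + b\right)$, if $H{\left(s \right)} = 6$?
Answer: $\frac{2179566405}{7048} \approx 3.0925 \cdot 10^{5}$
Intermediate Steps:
$d = \frac{1}{3524} \approx 0.00028377$
$b = 300$ ($b = \left(-25\right) \left(-12\right) = 300$)
$I{\left(V \right)} = - \frac{V}{12}$ ($I{\left(V \right)} = - \frac{V \frac{1}{6}}{2} = - \frac{\frac{1}{6} V}{2} = - \frac{V}{12}$)
$\left(1036 + d\right) \left(I{\left(18 \right)} + b\right) = \left(1036 + \frac{1}{3524}\right) \left(\left(- \frac{1}{12}\right) 18 + 300\right) = \frac{3650865 \left(- \frac{3}{2} + 300\right)}{3524} = \frac{3650865}{3524} \cdot \frac{597}{2} = \frac{2179566405}{7048}$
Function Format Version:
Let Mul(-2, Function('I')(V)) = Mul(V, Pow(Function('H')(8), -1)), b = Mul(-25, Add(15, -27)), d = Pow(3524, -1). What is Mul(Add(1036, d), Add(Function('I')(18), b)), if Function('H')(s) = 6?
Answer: Rational(2179566405, 7048) ≈ 3.0925e+5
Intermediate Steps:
d = Rational(1, 3524) ≈ 0.00028377
b = 300 (b = Mul(-25, -12) = 300)
Function('I')(V) = Mul(Rational(-1, 12), V) (Function('I')(V) = Mul(Rational(-1, 2), Mul(V, Pow(6, -1))) = Mul(Rational(-1, 2), Mul(V, Rational(1, 6))) = Mul(Rational(-1, 2), Mul(Rational(1, 6), V)) = Mul(Rational(-1, 12), V))
Mul(Add(1036, d), Add(Function('I')(18), b)) = Mul(Add(1036, Rational(1, 3524)), Add(Mul(Rational(-1, 12), 18), 300)) = Mul(Rational(3650865, 3524), Add(Rational(-3, 2), 300)) = Mul(Rational(3650865, 3524), Rational(597, 2)) = Rational(2179566405, 7048)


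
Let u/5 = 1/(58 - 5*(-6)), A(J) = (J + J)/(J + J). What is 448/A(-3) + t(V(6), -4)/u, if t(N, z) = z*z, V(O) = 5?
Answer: 3648/5 ≈ 729.60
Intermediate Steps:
A(J) = 1 (A(J) = (2*J)/((2*J)) = (2*J)*(1/(2*J)) = 1)
u = 5/88 (u = 5/(58 - 5*(-6)) = 5/(58 + 30) = 5/88 ≈ 0.056818)
t(N, z) = z²
448/A(-3) + t(V(6), -4)/u = 448/1 + (-4)²/(5/88) = 448*1 + 16*(88/5) = 448 + 1408/5 = 3648/5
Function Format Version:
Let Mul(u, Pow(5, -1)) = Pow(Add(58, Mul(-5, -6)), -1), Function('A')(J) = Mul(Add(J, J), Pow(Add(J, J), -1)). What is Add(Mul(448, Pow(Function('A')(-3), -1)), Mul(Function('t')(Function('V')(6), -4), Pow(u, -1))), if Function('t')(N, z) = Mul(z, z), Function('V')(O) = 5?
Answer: Rational(3648, 5) ≈ 729.60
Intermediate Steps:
Function('A')(J) = 1 (Function('A')(J) = Mul(Mul(2, J), Pow(Mul(2, J), -1)) = Mul(Mul(2, J), Mul(Rational(1, 2), Pow(J, -1))) = 1)
u = Rational(5, 88) (u = Mul(5, Pow(Add(58, Mul(-5, -6)), -1)) = Mul(5, Pow(Add(58, 30), -1)) = Mul(5, Pow(88, -1)) = Mul(5, Rational(1, 88)) = Rational(5, 88) ≈ 0.056818)
Function('t')(N, z) = Pow(z, 2)
Add(Mul(448, Pow(Function('A')(-3), -1)), Mul(Function('t')(Function('V')(6), -4), Pow(u, -1))) = Add(Mul(448, Pow(1, -1)), Mul(Pow(-4, 2), Pow(Rational(5, 88), -1))) = Add(Mul(448, 1), Mul(16, Rational(88, 5))) = Add(448, Rational(1408, 5)) = Rational(3648, 5)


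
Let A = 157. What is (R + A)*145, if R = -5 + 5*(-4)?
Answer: 19140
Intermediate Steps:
R = -25 (R = -5 - 20 = -25)
(R + A)*145 = (-25 + 157)*145 = 132*145 = 19140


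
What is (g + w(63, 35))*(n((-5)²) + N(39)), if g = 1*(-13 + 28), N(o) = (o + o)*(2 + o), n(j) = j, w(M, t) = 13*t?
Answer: 1514810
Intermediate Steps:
N(o) = 2*o*(2 + o) (N(o) = (2*o)*(2 + o) = 2*o*(2 + o))
g = 15 (g = 1*15 = 15)
(g + w(63, 35))*(n((-5)²) + N(39)) = (15 + 13*35)*((-5)² + 2*39*(2 + 39)) = (15 + 455)*(25 + 2*39*41) = 470*(25 + 3198) = 470*3223 = 1514810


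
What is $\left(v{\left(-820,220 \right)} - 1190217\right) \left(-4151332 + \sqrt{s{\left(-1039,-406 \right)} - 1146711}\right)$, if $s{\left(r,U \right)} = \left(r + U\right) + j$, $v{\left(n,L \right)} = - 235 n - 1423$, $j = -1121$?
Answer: $4146931588080 - 998940 i \sqrt{1149277} \approx 4.1469 \cdot 10^{12} - 1.0709 \cdot 10^{9} i$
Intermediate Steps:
$v{\left(n,L \right)} = -1423 - 235 n$
$s{\left(r,U \right)} = -1121 + U + r$ ($s{\left(r,U \right)} = \left(r + U\right) - 1121 = \left(U + r\right) - 1121 = -1121 + U + r$)
$\left(v{\left(-820,220 \right)} - 1190217\right) \left(-4151332 + \sqrt{s{\left(-1039,-406 \right)} - 1146711}\right) = \left(\left(-1423 - -192700\right) - 1190217\right) \left(-4151332 + \sqrt{\left(-1121 - 406 - 1039\right) - 1146711}\right) = \left(\left(-1423 + 192700\right) - 1190217\right) \left(-4151332 + \sqrt{-2566 - 1146711}\right) = \left(191277 - 1190217\right) \left(-4151332 + \sqrt{-1149277}\right) = - 998940 \left(-4151332 + i \sqrt{1149277}\right) = 4146931588080 - 998940 i \sqrt{1149277}$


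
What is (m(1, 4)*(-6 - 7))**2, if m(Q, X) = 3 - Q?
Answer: 676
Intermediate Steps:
(m(1, 4)*(-6 - 7))**2 = ((3 - 1*1)*(-6 - 7))**2 = ((3 - 1)*(-13))**2 = (2*(-13))**2 = (-26)**2 = 676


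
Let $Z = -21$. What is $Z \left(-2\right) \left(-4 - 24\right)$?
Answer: $-1176$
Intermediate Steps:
$Z \left(-2\right) \left(-4 - 24\right) = \left(-21\right) \left(-2\right) \left(-4 - 24\right) = 42 \left(-4 - 24\right) = 42 \left(-28\right) = -1176$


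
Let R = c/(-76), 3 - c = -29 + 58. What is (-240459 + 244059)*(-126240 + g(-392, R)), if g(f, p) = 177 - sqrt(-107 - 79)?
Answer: -453826800 - 3600*I*sqrt(186) ≈ -4.5383e+8 - 49097.0*I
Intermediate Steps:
c = -26 (c = 3 - (-29 + 58) = 3 - 1*29 = 3 - 29 = -26)
R = 13/38 (R = -26/(-76) = -26*(-1/76) = 13/38 ≈ 0.34211)
g(f, p) = 177 - I*sqrt(186) (g(f, p) = 177 - sqrt(-186) = 177 - I*sqrt(186))
(-240459 + 244059)*(-126240 + g(-392, R)) = (-240459 + 244059)*(-126240 + (177 - I*sqrt(186))) = 3600*(-126063 - I*sqrt(186)) = -453826800 - 3600*I*sqrt(186)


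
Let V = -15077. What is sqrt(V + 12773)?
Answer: 48*I ≈ 48.0*I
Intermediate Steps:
sqrt(V + 12773) = sqrt(-15077 + 12773) = sqrt(-2304) = 48*I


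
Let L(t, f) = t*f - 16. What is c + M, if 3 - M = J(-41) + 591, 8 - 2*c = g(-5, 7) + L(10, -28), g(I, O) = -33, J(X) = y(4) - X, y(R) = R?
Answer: -929/2 ≈ -464.50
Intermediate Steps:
J(X) = 4 - X
L(t, f) = -16 + f*t (L(t, f) = f*t - 16 = -16 + f*t)
c = 337/2 (c = 4 - (-33 + (-16 - 28*10))/2 = 4 - (-33 + (-16 - 280))/2 = 4 - (-33 - 296)/2 = 4 - ½*(-329) = 4 + 329/2 = 337/2 ≈ 168.50)
M = -633 (M = 3 - ((4 - 1*(-41)) + 591) = 3 - ((4 + 41) + 591) = 3 - (45 + 591) = 3 - 1*636 = 3 - 636 = -633)
c + M = 337/2 - 633 = -929/2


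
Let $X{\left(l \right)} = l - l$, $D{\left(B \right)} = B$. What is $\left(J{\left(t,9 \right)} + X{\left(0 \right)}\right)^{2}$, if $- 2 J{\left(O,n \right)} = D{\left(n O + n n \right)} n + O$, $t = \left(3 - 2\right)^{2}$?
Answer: $\frac{657721}{4} \approx 1.6443 \cdot 10^{5}$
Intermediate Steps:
$X{\left(l \right)} = 0$
$t = 1$ ($t = 1^{2} = 1$)
$J{\left(O,n \right)} = - \frac{O}{2} - \frac{n \left(n^{2} + O n\right)}{2}$ ($J{\left(O,n \right)} = - \frac{\left(n O + n n\right) n + O}{2} = - \frac{\left(O n + n^{2}\right) n + O}{2} = - \frac{\left(n^{2} + O n\right) n + O}{2} = - \frac{n \left(n^{2} + O n\right) + O}{2} = - \frac{O + n \left(n^{2} + O n\right)}{2} = - \frac{O}{2} - \frac{n \left(n^{2} + O n\right)}{2}$)
$\left(J{\left(t,9 \right)} + X{\left(0 \right)}\right)^{2} = \left(\left(\left(- \frac{1}{2}\right) 1 - \frac{9^{2} \left(1 + 9\right)}{2}\right) + 0\right)^{2} = \left(\left(- \frac{1}{2} - \frac{81}{2} \cdot 10\right) + 0\right)^{2} = \left(\left(- \frac{1}{2} - 405\right) + 0\right)^{2} = \left(- \frac{811}{2} + 0\right)^{2} = \left(- \frac{811}{2}\right)^{2} = \frac{657721}{4}$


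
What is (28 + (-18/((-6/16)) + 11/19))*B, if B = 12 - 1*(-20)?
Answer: 46560/19 ≈ 2450.5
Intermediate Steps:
B = 32 (B = 12 + 20 = 32)
(28 + (-18/((-6/16)) + 11/19))*B = (28 + (-18/((-6/16)) + 11/19))*32 = (28 + (-18/((-6*1/16)) + 11*(1/19)))*32 = (28 + (-18/(-3/8) + 11/19))*32 = (28 + (-18*(-8/3) + 11/19))*32 = (28 + (48 + 11/19))*32 = (28 + 923/19)*32 = (1455/19)*32 = 46560/19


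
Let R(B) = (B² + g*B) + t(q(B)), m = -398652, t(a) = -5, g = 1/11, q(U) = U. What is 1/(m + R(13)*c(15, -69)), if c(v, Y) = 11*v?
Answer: -1/371397 ≈ -2.6925e-6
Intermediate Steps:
g = 1/11 ≈ 0.090909
R(B) = -5 + B² + B/11 (R(B) = (B² + B/11) - 5 = -5 + B² + B/11)
1/(m + R(13)*c(15, -69)) = 1/(-398652 + (-5 + 13² + (1/11)*13)*(11*15)) = 1/(-398652 + (-5 + 169 + 13/11)*165) = 1/(-398652 + (1817/11)*165) = 1/(-398652 + 27255) = 1/(-371397) = -1/371397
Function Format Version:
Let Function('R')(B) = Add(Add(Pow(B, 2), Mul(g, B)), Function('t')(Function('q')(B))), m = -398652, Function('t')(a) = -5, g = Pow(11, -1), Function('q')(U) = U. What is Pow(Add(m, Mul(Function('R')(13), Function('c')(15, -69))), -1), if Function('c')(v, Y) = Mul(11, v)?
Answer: Rational(-1, 371397) ≈ -2.6925e-6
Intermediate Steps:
g = Rational(1, 11) ≈ 0.090909
Function('R')(B) = Add(-5, Pow(B, 2), Mul(Rational(1, 11), B)) (Function('R')(B) = Add(Add(Pow(B, 2), Mul(Rational(1, 11), B)), -5) = Add(-5, Pow(B, 2), Mul(Rational(1, 11), B)))
Pow(Add(m, Mul(Function('R')(13), Function('c')(15, -69))), -1) = Pow(Add(-398652, Mul(Add(-5, Pow(13, 2), Mul(Rational(1, 11), 13)), Mul(11, 15))), -1) = Pow(Add(-398652, Mul(Add(-5, 169, Rational(13, 11)), 165)), -1) = Pow(Add(-398652, Mul(Rational(1817, 11), 165)), -1) = Pow(Add(-398652, 27255), -1) = Pow(-371397, -1) = Rational(-1, 371397)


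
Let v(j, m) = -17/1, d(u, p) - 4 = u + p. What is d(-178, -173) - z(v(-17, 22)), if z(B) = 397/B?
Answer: -5502/17 ≈ -323.65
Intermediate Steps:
d(u, p) = 4 + p + u (d(u, p) = 4 + (u + p) = 4 + (p + u) = 4 + p + u)
v(j, m) = -17 (v(j, m) = -17*1 = -17)
d(-178, -173) - z(v(-17, 22)) = (4 - 173 - 178) - 397/(-17) = -347 - 397*(-1)/17 = -347 - 1*(-397/17) = -347 + 397/17 = -5502/17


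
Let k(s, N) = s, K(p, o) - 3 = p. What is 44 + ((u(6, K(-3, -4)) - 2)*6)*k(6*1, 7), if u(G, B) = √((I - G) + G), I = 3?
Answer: -28 + 36*√3 ≈ 34.354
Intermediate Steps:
K(p, o) = 3 + p
u(G, B) = √3 (u(G, B) = √((3 - G) + G) = √3)
44 + ((u(6, K(-3, -4)) - 2)*6)*k(6*1, 7) = 44 + ((√3 - 2)*6)*(6*1) = 44 + ((-2 + √3)*6)*6 = 44 + (-12 + 6*√3)*6 = 44 + (-72 + 36*√3) = -28 + 36*√3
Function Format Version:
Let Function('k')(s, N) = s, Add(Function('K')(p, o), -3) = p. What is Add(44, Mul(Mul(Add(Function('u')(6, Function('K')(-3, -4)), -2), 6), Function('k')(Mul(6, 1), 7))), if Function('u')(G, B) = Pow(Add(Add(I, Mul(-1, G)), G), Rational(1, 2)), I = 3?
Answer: Add(-28, Mul(36, Pow(3, Rational(1, 2)))) ≈ 34.354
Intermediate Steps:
Function('K')(p, o) = Add(3, p)
Function('u')(G, B) = Pow(3, Rational(1, 2)) (Function('u')(G, B) = Pow(Add(Add(3, Mul(-1, G)), G), Rational(1, 2)) = Pow(3, Rational(1, 2)))
Add(44, Mul(Mul(Add(Function('u')(6, Function('K')(-3, -4)), -2), 6), Function('k')(Mul(6, 1), 7))) = Add(44, Mul(Mul(Add(Pow(3, Rational(1, 2)), -2), 6), Mul(6, 1))) = Add(44, Mul(Mul(Add(-2, Pow(3, Rational(1, 2))), 6), 6)) = Add(44, Mul(Add(-12, Mul(6, Pow(3, Rational(1, 2)))), 6)) = Add(44, Add(-72, Mul(36, Pow(3, Rational(1, 2))))) = Add(-28, Mul(36, Pow(3, Rational(1, 2))))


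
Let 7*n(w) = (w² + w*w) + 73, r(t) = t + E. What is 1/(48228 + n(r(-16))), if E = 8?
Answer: 7/337797 ≈ 2.0723e-5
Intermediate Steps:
r(t) = 8 + t (r(t) = t + 8 = 8 + t)
n(w) = 73/7 + 2*w²/7 (n(w) = ((w² + w*w) + 73)/7 = ((w² + w²) + 73)/7 = (2*w² + 73)/7 = (73 + 2*w²)/7 = 73/7 + 2*w²/7)
1/(48228 + n(r(-16))) = 1/(48228 + (73/7 + 2*(8 - 16)²/7)) = 1/(48228 + (73/7 + (2/7)*(-8)²)) = 1/(48228 + (73/7 + (2/7)*64)) = 1/(48228 + (73/7 + 128/7)) = 1/(48228 + 201/7) = 1/(337797/7) = 7/337797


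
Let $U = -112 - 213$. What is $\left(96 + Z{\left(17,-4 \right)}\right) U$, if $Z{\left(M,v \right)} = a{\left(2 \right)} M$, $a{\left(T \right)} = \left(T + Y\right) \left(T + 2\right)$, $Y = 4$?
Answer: $-163800$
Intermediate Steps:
$U = -325$
$a{\left(T \right)} = \left(2 + T\right) \left(4 + T\right)$ ($a{\left(T \right)} = \left(T + 4\right) \left(T + 2\right) = \left(4 + T\right) \left(2 + T\right) = \left(2 + T\right) \left(4 + T\right)$)
$Z{\left(M,v \right)} = 24 M$ ($Z{\left(M,v \right)} = \left(8 + 2^{2} + 6 \cdot 2\right) M = \left(8 + 4 + 12\right) M = 24 M$)
$\left(96 + Z{\left(17,-4 \right)}\right) U = \left(96 + 24 \cdot 17\right) \left(-325\right) = \left(96 + 408\right) \left(-325\right) = 504 \left(-325\right) = -163800$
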